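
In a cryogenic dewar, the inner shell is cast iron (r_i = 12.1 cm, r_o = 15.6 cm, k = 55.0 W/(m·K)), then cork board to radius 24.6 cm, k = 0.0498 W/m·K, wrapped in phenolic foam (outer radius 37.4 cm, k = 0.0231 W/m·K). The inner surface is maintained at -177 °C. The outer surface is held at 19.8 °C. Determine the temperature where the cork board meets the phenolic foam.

Treat each layer as a resistance in series:
  R_cast iron = (1/0.121 − 1/0.156)/(4πk) = 1.854/(4π·55.0) = 0.002683 K/W
  R_cork board = (1/0.156 − 1/0.246)/(4πk) = 2.345/(4π·0.0498) = 3.748 K/W
  R_phenolic foam = (1/0.246 − 1/0.374)/(4πk) = 1.391/(4π·0.0231) = 4.793 K/W
ΣR = 0.002683 + 3.748 + 4.793 = 8.544 K/W
Q = ΔT/ΣR = (-177 °C − 19.8 °C)/8.544 = -23.03 W
From the inner boundary to the cork board/phenolic foam interface, ΣR_partial = 3.751 K/W.
T_interface = T_in − Q·ΣR_partial = -177 °C − (-23.03)(3.751) = -90.6 °C

T = -90.6 °C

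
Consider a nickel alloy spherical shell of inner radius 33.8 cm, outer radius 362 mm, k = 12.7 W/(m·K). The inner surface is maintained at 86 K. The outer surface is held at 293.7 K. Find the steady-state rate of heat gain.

Q = 4πk·ΔT/(1/r₁ − 1/r₂) = 4π × 12.7 × 207.7 / (1/0.338 − 1/0.362) = 1.69×10^5 W

Q = 169 kW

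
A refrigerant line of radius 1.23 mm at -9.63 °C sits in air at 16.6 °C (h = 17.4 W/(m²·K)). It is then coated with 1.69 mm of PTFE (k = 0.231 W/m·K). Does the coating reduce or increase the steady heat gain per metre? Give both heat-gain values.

increases: 3.53 → 7.04 W/m

Critical radius for a cylinder: r_cr = k/h = 0.0133 m = 1.33 cm.
Outer radius after coating: r₂ = 0.00123 + 0.00169 = 0.00292 m.
Since r₁ < r_cr and r₂ ≤ r_cr, the coating moves toward the maximum at r_cr — heat gain rises.
Bare: R = 1/(2πr₁h) = 7.436 m·K/W; Q = 26.23/7.436 = 3.53 W/m.
Coated: R = R_cond + R_conv = 3.728 m·K/W; Q = 26.23/3.728 = 7.04 W/m.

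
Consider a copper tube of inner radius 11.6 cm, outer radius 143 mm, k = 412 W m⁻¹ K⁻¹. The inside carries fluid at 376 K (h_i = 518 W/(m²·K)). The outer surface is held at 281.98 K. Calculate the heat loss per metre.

Series thermal resistances, inner to outer:
  R'_conv,in = 1/(2πr h) = 1/(2π·0.116·518) = 0.002649 m·K/W
  R'_copper = ln(0.143/0.116)/(2πk) = 0.2093/(2π·412) = 8.083×10^-5 m·K/W
ΣR = 0.002649 + 8.083×10^-5 = 0.002730 m·K/W
Q' = ΔT/ΣR = (376 K − 281.98 K)/0.002730 = 34400 W/m

Q' = 34.4 kW/m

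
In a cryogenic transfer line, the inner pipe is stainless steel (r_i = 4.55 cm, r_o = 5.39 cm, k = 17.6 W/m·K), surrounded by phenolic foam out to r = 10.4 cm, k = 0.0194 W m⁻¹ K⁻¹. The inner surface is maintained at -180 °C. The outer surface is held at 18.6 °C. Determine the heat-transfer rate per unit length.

Q' = 36.8 W/m

Series thermal resistances, inner to outer:
  R'_stainless steel = ln(0.0539/0.0455)/(2πk) = 0.1694/(2π·17.6) = 0.001532 m·K/W
  R'_phenolic foam = ln(0.104/0.0539)/(2πk) = 0.6573/(2π·0.0194) = 5.392 m·K/W
ΣR = 0.001532 + 5.392 = 5.394 m·K/W
Q' = ΔT/ΣR = (-180 °C − 18.6 °C)/5.394 = -36.8 W/m
(Negative Q' ⇒ heat flows inward; heat gain = 36.8 W/m.)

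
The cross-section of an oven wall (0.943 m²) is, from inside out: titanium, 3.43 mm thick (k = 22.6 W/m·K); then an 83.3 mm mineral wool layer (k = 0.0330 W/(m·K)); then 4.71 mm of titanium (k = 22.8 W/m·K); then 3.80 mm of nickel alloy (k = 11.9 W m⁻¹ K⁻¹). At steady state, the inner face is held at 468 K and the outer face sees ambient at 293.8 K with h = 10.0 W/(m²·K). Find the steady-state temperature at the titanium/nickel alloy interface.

T = 300.5 K

Resistance network (inner→outer):
  R_titanium = L/(kA) = 0.00343/(22.6·0.943) = 1.609×10^-4 K/W
  R_mineral wool = L/(kA) = 0.0833/(0.0330·0.943) = 2.677 K/W
  R_titanium = L/(kA) = 0.00471/(22.8·0.943) = 2.191×10^-4 K/W
  R_nickel alloy = L/(kA) = 0.00380/(11.9·0.943) = 3.386×10^-4 K/W
  R_conv,out = 1/(hA) = 1/(10.0·0.943) = 0.1060 K/W
ΣR = 1.609×10^-4 + 2.677 + 2.191×10^-4 + 3.386×10^-4 + 0.1060 = 2.784 K/W
Q = ΔT/ΣR = (468 K − 293.8 K)/2.784 = 62.57 W
From the inner boundary to the titanium/nickel alloy interface, ΣR_partial = 2.677 K/W.
T_interface = T_in − Q·ΣR_partial = 468 K − (62.57)(2.677) = 300.5 K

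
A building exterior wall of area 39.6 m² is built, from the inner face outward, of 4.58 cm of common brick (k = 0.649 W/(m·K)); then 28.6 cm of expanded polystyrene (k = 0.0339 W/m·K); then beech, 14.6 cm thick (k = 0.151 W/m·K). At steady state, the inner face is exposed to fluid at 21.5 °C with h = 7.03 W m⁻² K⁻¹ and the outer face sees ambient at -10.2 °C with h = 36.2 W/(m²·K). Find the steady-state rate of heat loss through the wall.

Treat each layer as a resistance in series:
  R_conv,in = 1/(hA) = 1/(7.03·39.6) = 0.003592 K/W
  R_common brick = L/(kA) = 0.0458/(0.649·39.6) = 0.001782 K/W
  R_expanded polystyrene = L/(kA) = 0.286/(0.0339·39.6) = 0.2130 K/W
  R_beech = L/(kA) = 0.146/(0.151·39.6) = 0.02442 K/W
  R_conv,out = 1/(hA) = 1/(36.2·39.6) = 6.976×10^-4 K/W
ΣR = 0.003592 + 0.001782 + 0.2130 + 0.02442 + 6.976×10^-4 = 0.2435 K/W
Q = ΔT/ΣR = (21.5 °C − -10.2 °C)/0.2435 = 130 W

Q = 130 W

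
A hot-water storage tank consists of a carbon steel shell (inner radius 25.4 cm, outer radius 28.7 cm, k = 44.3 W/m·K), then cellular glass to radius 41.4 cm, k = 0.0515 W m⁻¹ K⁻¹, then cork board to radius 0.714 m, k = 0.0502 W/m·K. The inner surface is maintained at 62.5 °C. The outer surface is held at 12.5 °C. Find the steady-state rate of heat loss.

Resistance network (inner→outer):
  R_carbon steel = (1/0.254 − 1/0.287)/(4πk) = 0.4527/(4π·44.3) = 8.132×10^-4 K/W
  R_cellular glass = (1/0.287 − 1/0.414)/(4πk) = 1.069/(4π·0.0515) = 1.652 K/W
  R_cork board = (1/0.414 − 1/0.714)/(4πk) = 1.015/(4π·0.0502) = 1.609 K/W
ΣR = 8.132×10^-4 + 1.652 + 1.609 = 3.262 K/W
Q = ΔT/ΣR = (62.5 °C − 12.5 °C)/3.262 = 15.3 W

Q = 15.3 W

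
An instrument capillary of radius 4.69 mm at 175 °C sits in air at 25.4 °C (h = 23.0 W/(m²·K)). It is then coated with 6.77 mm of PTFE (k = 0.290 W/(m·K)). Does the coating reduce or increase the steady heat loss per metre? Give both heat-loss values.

increases: 101 → 137 W/m

Critical radius for a cylinder: r_cr = k/h = 0.0126 m = 1.26 cm.
Outer radius after coating: r₂ = 0.00469 + 0.00677 = 0.01146 m.
Since r₁ < r_cr and r₂ ≤ r_cr, the coating moves toward the maximum at r_cr — heat loss rises.
Bare: R = 1/(2πr₁h) = 1.475 m·K/W; Q = 149.6/1.475 = 101 W/m.
Coated: R = R_cond + R_conv = 1.094 m·K/W; Q = 149.6/1.094 = 137 W/m.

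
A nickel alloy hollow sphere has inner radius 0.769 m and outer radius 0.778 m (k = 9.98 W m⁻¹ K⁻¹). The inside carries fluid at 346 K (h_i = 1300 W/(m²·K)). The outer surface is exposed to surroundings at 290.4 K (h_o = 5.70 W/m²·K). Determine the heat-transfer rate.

Q = 2.39 kW

Treat each layer as a resistance in series:
  R_conv,in = 1/(4πr²h) = 1/(4π·0.769²·1300) = 1.035×10^-4 K/W
  R_nickel alloy = (1/0.769 − 1/0.778)/(4πk) = 0.01504/(4π·9.98) = 1.199×10^-4 K/W
  R_conv,out = 1/(4πr²h) = 1/(4π·0.778²·5.70) = 0.02307 K/W
ΣR = 1.035×10^-4 + 1.199×10^-4 + 0.02307 = 0.02329 K/W
Q = ΔT/ΣR = (346 K − 290.4 K)/0.02329 = 2390 W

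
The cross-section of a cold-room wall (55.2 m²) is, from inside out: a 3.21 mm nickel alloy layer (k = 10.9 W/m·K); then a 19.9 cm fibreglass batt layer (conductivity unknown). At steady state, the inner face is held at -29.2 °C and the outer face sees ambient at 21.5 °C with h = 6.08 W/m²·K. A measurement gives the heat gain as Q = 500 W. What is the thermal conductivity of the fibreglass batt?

ΣR = ΔT/Q = |-29.2 − 21.5|/500 = 0.1014 K/W
Known resistances:
  R_nickel alloy = L/(kA) = 0.00321/(10.9·55.2) = 5.335×10^-6 K/W
  R_conv,out = 1/(hA) = 1/(6.08·55.2) = 0.002980 K/W
R_fibreglass batt = ΣR − ΣR_known = 0.1014 − 0.002985 = 0.09842 K/W
L/(kA) = 0.09842 ⇒ k = 0.199/(0.09842·55.2) = 0.0366 W/m·K

k = 0.0366 W/m·K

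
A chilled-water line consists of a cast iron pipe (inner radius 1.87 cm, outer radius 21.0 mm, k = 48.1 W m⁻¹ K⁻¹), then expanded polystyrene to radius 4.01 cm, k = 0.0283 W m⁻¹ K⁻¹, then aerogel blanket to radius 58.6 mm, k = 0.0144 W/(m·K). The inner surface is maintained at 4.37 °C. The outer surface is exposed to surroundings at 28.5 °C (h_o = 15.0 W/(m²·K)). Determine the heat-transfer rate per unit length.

Q' = 3.01 W/m

Resistance network (inner→outer):
  R'_cast iron = ln(0.0210/0.0187)/(2πk) = 0.1160/(2π·48.1) = 3.838×10^-4 m·K/W
  R'_expanded polystyrene = ln(0.0401/0.0210)/(2πk) = 0.6469/(2π·0.0283) = 3.638 m·K/W
  R'_aerogel blanket = ln(0.0586/0.0401)/(2πk) = 0.3794/(2π·0.0144) = 4.193 m·K/W
  R'_conv,out = 1/(2πr h) = 1/(2π·0.0586·15.0) = 0.1811 m·K/W
ΣR = 3.838×10^-4 + 3.638 + 4.193 + 0.1811 = 8.012 m·K/W
Q' = ΔT/ΣR = (4.37 °C − 28.5 °C)/8.012 = -3.01 W/m
(Negative Q' ⇒ heat flows inward; heat gain = 3.01 W/m.)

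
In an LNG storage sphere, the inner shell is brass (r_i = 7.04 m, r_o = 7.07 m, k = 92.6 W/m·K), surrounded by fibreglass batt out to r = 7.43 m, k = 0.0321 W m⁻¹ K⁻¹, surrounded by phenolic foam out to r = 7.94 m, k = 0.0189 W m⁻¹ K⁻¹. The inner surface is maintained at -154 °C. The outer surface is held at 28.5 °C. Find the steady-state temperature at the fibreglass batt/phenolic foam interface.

T = -95.9 °C

Resistance network (inner→outer):
  R_brass = (1/7.04 − 1/7.07)/(4πk) = 6.027×10^-4/(4π·92.6) = 5.180×10^-7 K/W
  R_fibreglass batt = (1/7.07 − 1/7.43)/(4πk) = 0.006853/(4π·0.0321) = 0.01699 K/W
  R_phenolic foam = (1/7.43 − 1/7.94)/(4πk) = 0.008645/(4π·0.0189) = 0.03640 K/W
ΣR = 5.180×10^-7 + 0.01699 + 0.03640 = 0.05339 K/W
Q = ΔT/ΣR = (-154 °C − 28.5 °C)/0.05339 = -3418 W
From the inner boundary to the fibreglass batt/phenolic foam interface, ΣR_partial = 0.01699 K/W.
T_interface = T_in − Q·ΣR_partial = -154 °C − (-3418)(0.01699) = -95.9 °C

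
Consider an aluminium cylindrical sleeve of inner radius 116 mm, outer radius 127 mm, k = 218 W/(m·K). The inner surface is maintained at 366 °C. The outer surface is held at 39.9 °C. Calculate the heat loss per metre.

Q' = 4.93×10^6 W/m

Q' = 2πk·ΔT/ln(r₂/r₁) = 2π × 218 × 326.1 / ln(0.127/0.116) = 4.93×10^6 W/m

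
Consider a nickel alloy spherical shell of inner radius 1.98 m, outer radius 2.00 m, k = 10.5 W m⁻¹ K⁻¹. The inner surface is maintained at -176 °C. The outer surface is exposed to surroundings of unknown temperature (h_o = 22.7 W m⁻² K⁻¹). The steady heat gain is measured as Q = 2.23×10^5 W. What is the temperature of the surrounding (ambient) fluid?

Series resistances:
  R_nickel alloy = (1/1.98 − 1/2.00)/(4πk) = 0.005051/(4π·10.5) = 3.828×10^-5 K/W
  R_conv,out = 1/(4πr²h) = 1/(4π·2.00²·22.7) = 8.764×10^-4 K/W
ΣR = 9.147×10^-4 K/W
ΔT = Q·ΣR = 2.23×10^5 × 9.147×10^-4 = 204.0 K
Heat flows inward, so T_out = T_in + ΔT = -176 + 204.0 = 28.0 °C

T_out = 28.0 °C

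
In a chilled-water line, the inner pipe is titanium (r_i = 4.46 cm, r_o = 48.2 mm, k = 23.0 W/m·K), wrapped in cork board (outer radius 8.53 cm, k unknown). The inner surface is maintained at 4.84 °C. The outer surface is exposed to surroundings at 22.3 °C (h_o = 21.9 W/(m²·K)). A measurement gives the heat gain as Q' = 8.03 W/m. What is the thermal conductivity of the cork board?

ΣR = ΔT/Q' = |4.84 − 22.3|/8.03 = 2.174 m·K/W
Known resistances:
  R'_titanium = ln(0.0482/0.0446)/(2πk) = 0.07763/(2π·23.0) = 5.371×10^-4 m·K/W
  R'_conv,out = 1/(2πr h) = 1/(2π·0.0853·21.9) = 0.08520 m·K/W
R_cork board = ΣR − ΣR_known = 2.174 − 0.08574 = 2.088 m·K/W
ln(r₂/r₁)/(2πk) = 2.088 ⇒ k = 0.5708/(2π·2.088) = 0.0435 W/m·K

k = 0.0435 W/m·K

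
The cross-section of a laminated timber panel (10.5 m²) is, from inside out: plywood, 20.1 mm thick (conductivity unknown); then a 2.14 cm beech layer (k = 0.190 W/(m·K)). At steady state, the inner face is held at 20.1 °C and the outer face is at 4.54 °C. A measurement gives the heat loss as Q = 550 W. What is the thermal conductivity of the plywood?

k = 0.109 W/m·K

ΣR = ΔT/Q = |20.1 − 4.54|/550 = 0.02829 K/W
Known resistances:
  R_beech = L/(kA) = 0.0214/(0.190·10.5) = 0.01073 K/W
R_plywood = ΣR − ΣR_known = 0.02829 − 0.01073 = 0.01756 K/W
L/(kA) = 0.01756 ⇒ k = 0.0201/(0.01756·10.5) = 0.109 W/m·K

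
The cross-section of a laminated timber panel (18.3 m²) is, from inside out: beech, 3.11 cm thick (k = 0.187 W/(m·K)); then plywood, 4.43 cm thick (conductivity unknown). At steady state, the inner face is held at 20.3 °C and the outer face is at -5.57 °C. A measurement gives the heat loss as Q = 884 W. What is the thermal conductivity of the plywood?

k = 0.120 W/m·K

ΣR = ΔT/Q = |20.3 − -5.57|/884 = 0.02926 K/W
Known resistances:
  R_beech = L/(kA) = 0.0311/(0.187·18.3) = 0.009088 K/W
R_plywood = ΣR − ΣR_known = 0.02926 − 0.009088 = 0.02017 K/W
L/(kA) = 0.02017 ⇒ k = 0.0443/(0.02017·18.3) = 0.120 W/m·K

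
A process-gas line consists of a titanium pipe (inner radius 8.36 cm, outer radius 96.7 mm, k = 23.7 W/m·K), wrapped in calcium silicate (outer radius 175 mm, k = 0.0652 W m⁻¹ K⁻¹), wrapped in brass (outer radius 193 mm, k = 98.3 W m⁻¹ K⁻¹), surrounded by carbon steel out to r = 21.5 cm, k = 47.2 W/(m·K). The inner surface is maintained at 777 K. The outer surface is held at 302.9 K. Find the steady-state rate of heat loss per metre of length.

Q' = 327 W/m

Treat each layer as a resistance in series:
  R'_titanium = ln(0.0967/0.0836)/(2πk) = 0.1456/(2π·23.7) = 9.776×10^-4 m·K/W
  R'_calcium silicate = ln(0.175/0.0967)/(2πk) = 0.5932/(2π·0.0652) = 1.448 m·K/W
  R'_brass = ln(0.193/0.175)/(2πk) = 0.09790/(2π·98.3) = 1.585×10^-4 m·K/W
  R'_carbon steel = ln(0.215/0.193)/(2πk) = 0.1079/(2π·47.2) = 3.640×10^-4 m·K/W
ΣR = 9.776×10^-4 + 1.448 + 1.585×10^-4 + 3.640×10^-4 = 1.450 m·K/W
Q' = ΔT/ΣR = (777 K − 302.9 K)/1.450 = 327 W/m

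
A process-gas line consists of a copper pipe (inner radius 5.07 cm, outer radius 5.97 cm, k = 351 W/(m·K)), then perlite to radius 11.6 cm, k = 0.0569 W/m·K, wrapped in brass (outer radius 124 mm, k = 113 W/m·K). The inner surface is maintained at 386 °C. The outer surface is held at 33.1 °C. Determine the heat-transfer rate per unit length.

Treat each layer as a resistance in series:
  R'_copper = ln(0.0597/0.0507)/(2πk) = 0.1634/(2π·351) = 7.409×10^-5 m·K/W
  R'_perlite = ln(0.116/0.0597)/(2πk) = 0.6643/(2π·0.0569) = 1.858 m·K/W
  R'_brass = ln(0.124/0.116)/(2πk) = 0.06669/(2π·113) = 9.393×10^-5 m·K/W
ΣR = 7.409×10^-5 + 1.858 + 9.393×10^-5 = 1.858 m·K/W
Q' = ΔT/ΣR = (386 °C − 33.1 °C)/1.858 = 190 W/m

Q' = 190 W/m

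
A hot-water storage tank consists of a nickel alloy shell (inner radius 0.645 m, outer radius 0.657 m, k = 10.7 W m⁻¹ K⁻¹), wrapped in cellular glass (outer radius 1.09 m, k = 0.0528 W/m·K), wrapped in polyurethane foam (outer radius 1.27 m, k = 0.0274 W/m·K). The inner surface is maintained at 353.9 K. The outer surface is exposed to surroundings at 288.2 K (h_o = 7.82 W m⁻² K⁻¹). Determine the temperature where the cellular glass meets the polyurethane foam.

Treat each layer as a resistance in series:
  R_nickel alloy = (1/0.645 − 1/0.657)/(4πk) = 0.02832/(4π·10.7) = 2.106×10^-4 K/W
  R_cellular glass = (1/0.657 − 1/1.09)/(4πk) = 0.6046/(4π·0.0528) = 0.9113 K/W
  R_polyurethane foam = (1/1.09 − 1/1.27)/(4πk) = 0.1300/(4π·0.0274) = 0.3776 K/W
  R_conv,out = 1/(4πr²h) = 1/(4π·1.27²·7.82) = 0.006309 K/W
ΣR = 2.106×10^-4 + 0.9113 + 0.3776 + 0.006309 = 1.295 K/W
Q = ΔT/ΣR = (353.9 K − 288.2 K)/1.295 = 50.73 W
From the inner boundary to the cellular glass/polyurethane foam interface, ΣR_partial = 0.9115 K/W.
T_interface = T_in − Q·ΣR_partial = 353.9 K − (50.73)(0.9115) = 307.7 K

T = 307.7 K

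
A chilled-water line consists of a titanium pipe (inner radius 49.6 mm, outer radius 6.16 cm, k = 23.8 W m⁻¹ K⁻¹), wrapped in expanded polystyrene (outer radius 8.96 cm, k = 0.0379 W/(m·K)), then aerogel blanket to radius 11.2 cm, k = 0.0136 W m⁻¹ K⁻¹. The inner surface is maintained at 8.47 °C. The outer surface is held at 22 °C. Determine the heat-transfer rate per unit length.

Q' = 3.23 W/m

Treat each layer as a resistance in series:
  R'_titanium = ln(0.0616/0.0496)/(2πk) = 0.2167/(2π·23.8) = 0.001449 m·K/W
  R'_expanded polystyrene = ln(0.0896/0.0616)/(2πk) = 0.3747/(2π·0.0379) = 1.573 m·K/W
  R'_aerogel blanket = ln(0.112/0.0896)/(2πk) = 0.2231/(2π·0.0136) = 2.611 m·K/W
ΣR = 0.001449 + 1.573 + 2.611 = 4.185 m·K/W
Q' = ΔT/ΣR = (8.47 °C − 22 °C)/4.185 = -3.23 W/m
(Negative Q' ⇒ heat flows inward; heat gain = 3.23 W/m.)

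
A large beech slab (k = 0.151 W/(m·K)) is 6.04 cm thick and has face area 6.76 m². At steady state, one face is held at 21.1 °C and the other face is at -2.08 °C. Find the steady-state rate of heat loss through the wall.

Q = 392 W

Q = kA·ΔT/L = 0.151 × 6.76 × |21.1 °C − -2.08 °C| / 0.0604 = 392 W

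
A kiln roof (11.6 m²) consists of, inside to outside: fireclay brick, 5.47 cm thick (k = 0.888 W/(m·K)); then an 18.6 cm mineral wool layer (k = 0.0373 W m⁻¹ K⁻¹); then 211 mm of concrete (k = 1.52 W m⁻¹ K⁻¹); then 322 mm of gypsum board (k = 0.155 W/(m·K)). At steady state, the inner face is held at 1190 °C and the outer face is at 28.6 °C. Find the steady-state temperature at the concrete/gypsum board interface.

T = 361 °C

Resistance network (inner→outer):
  R_fireclay brick = L/(kA) = 0.0547/(0.888·11.6) = 0.005310 K/W
  R_mineral wool = L/(kA) = 0.186/(0.0373·11.6) = 0.4299 K/W
  R_concrete = L/(kA) = 0.211/(1.52·11.6) = 0.01197 K/W
  R_gypsum board = L/(kA) = 0.322/(0.155·11.6) = 0.1791 K/W
ΣR = 0.005310 + 0.4299 + 0.01197 + 0.1791 = 0.6263 K/W
Q = ΔT/ΣR = (1190 °C − 28.6 °C)/0.6263 = 1854 W
From the inner boundary to the concrete/gypsum board interface, ΣR_partial = 0.4472 K/W.
T_interface = T_in − Q·ΣR_partial = 1190 °C − (1854)(0.4472) = 361 °C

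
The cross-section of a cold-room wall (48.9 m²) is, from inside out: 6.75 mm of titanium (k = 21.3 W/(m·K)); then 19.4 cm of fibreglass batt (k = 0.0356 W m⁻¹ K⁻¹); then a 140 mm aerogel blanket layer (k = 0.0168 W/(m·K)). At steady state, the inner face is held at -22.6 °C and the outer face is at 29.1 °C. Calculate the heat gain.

Q = 183 W

Series thermal resistances, inner to outer:
  R_titanium = L/(kA) = 0.00675/(21.3·48.9) = 6.481×10^-6 K/W
  R_fibreglass batt = L/(kA) = 0.194/(0.0356·48.9) = 0.1114 K/W
  R_aerogel blanket = L/(kA) = 0.140/(0.0168·48.9) = 0.1704 K/W
ΣR = 6.481×10^-6 + 0.1114 + 0.1704 = 0.2818 K/W
Q = ΔT/ΣR = (-22.6 °C − 29.1 °C)/0.2818 = -183 W
(Negative Q ⇒ heat flows inward; heat gain = 183 W.)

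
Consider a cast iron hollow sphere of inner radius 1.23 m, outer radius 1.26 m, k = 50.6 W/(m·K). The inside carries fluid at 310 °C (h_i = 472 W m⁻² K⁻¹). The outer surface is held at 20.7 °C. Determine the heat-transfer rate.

Q = 2040 kW

Series thermal resistances, inner to outer:
  R_conv,in = 1/(4πr²h) = 1/(4π·1.23²·472) = 1.114×10^-4 K/W
  R_cast iron = (1/1.23 − 1/1.26)/(4πk) = 0.01936/(4π·50.6) = 3.044×10^-5 K/W
ΣR = 1.114×10^-4 + 3.044×10^-5 = 1.418×10^-4 K/W
Q = ΔT/ΣR = (310 °C − 20.7 °C)/1.418×10^-4 = 2.04×10^6 W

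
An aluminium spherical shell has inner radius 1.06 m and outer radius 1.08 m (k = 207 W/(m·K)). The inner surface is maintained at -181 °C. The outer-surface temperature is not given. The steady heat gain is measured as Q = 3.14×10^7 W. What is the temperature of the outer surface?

Series resistances:
  R_aluminium = (1/1.06 − 1/1.08)/(4πk) = 0.01747/(4π·207) = 6.716×10^-6 K/W
ΣR = 6.716×10^-6 K/W
ΔT = Q·ΣR = 3.14×10^7 × 6.716×10^-6 = 210.9 K
Heat flows inward, so T_out = T_in + ΔT = -181 + 210.9 = 29.9 °C

T_out = 29.9 °C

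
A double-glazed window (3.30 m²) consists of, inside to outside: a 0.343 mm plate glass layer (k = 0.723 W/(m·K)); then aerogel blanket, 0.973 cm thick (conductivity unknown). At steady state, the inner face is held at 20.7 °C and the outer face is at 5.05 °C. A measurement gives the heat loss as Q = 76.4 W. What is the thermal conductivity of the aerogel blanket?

ΣR = ΔT/Q = |20.7 − 5.05|/76.4 = 0.2048 K/W
Known resistances:
  R_plate glass = L/(kA) = 3.43×10^-4/(0.723·3.30) = 1.438×10^-4 K/W
R_aerogel blanket = ΣR − ΣR_known = 0.2048 − 1.438×10^-4 = 0.2047 K/W
L/(kA) = 0.2047 ⇒ k = 0.00973/(0.2047·3.30) = 0.0144 W/m·K

k = 0.0144 W/m·K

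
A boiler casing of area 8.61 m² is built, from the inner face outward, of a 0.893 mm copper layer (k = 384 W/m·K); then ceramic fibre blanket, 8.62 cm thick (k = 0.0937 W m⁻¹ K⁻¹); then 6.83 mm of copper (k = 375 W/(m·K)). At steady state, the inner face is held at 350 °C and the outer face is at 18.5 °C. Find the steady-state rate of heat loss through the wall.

Treat each layer as a resistance in series:
  R_copper = L/(kA) = 8.93×10^-4/(384·8.61) = 2.701×10^-7 K/W
  R_ceramic fibre blanket = L/(kA) = 0.0862/(0.0937·8.61) = 0.1068 K/W
  R_copper = L/(kA) = 0.00683/(375·8.61) = 2.115×10^-6 K/W
ΣR = 2.701×10^-7 + 0.1068 + 2.115×10^-6 = 0.1068 K/W
Q = ΔT/ΣR = (350 °C − 18.5 °C)/0.1068 = 3100 W

Q = 3100 W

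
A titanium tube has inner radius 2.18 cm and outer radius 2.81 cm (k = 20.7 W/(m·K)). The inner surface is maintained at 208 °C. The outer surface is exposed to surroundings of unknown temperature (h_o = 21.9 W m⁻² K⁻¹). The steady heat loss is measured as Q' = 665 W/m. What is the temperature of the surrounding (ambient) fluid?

Sum the resistances:
  R'_titanium = ln(0.0281/0.0218)/(2πk) = 0.2539/(2π·20.7) = 0.001952 m·K/W
  R'_conv,out = 1/(2πr h) = 1/(2π·0.0281·21.9) = 0.2586 m·K/W
ΣR = 0.2606 m·K/W
ΔT = Q'·ΣR = 665 × 0.2606 = 173.3 K
Heat flows outward, so T_out = T_in − ΔT = 208 − 173.3 = 34.7 °C

T_out = 34.7 °C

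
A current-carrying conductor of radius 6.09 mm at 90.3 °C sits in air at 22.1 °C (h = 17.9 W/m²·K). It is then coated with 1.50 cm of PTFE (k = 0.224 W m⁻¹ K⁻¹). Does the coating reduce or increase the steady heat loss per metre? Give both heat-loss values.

increases: 46.7 → 52.3 W/m

Critical radius for a cylinder: r_cr = k/h = 0.0125 m = 1.25 cm.
Outer radius after coating: r₂ = 0.00609 + 0.0150 = 0.02109 m.
r₁ < r_cr < r₂: heat loss rises to a maximum at r_cr then falls. Whether the coating helps depends on whether Q(r₂) has dropped back below Q(r₁).
Bare: R = 1/(2πr₁h) = 1.460 m·K/W; Q = 68.2/1.460 = 46.7 W/m.
Coated: R = R_cond + R_conv = 1.304 m·K/W; Q = 68.2/1.304 = 52.3 W/m.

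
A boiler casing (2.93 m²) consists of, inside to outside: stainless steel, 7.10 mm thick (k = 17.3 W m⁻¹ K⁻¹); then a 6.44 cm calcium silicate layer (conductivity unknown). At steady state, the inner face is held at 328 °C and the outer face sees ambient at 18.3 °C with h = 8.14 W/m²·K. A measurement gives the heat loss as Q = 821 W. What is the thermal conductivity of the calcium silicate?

k = 0.0656 W/m·K

ΣR = ΔT/Q = |328 − 18.3|/821 = 0.3772 K/W
Known resistances:
  R_stainless steel = L/(kA) = 0.00710/(17.3·2.93) = 1.401×10^-4 K/W
  R_conv,out = 1/(hA) = 1/(8.14·2.93) = 0.04193 K/W
R_calcium silicate = ΣR − ΣR_known = 0.3772 − 0.04207 = 0.3351 K/W
L/(kA) = 0.3351 ⇒ k = 0.0644/(0.3351·2.93) = 0.0656 W/m·K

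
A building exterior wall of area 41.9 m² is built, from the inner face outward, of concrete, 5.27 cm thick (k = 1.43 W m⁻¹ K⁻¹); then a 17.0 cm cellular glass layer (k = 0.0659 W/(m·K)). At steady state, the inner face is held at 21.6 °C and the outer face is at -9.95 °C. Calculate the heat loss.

Q = 505 W

Series thermal resistances, inner to outer:
  R_concrete = L/(kA) = 0.0527/(1.43·41.9) = 8.796×10^-4 K/W
  R_cellular glass = L/(kA) = 0.170/(0.0659·41.9) = 0.06157 K/W
ΣR = 8.796×10^-4 + 0.06157 = 0.06245 K/W
Q = ΔT/ΣR = (21.6 °C − -9.95 °C)/0.06245 = 505 W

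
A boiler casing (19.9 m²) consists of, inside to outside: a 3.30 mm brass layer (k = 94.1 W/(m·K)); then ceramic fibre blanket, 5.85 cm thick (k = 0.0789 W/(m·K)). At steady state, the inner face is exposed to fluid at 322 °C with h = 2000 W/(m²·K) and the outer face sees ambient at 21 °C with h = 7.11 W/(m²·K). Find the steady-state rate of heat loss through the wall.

Treat each layer as a resistance in series:
  R_conv,in = 1/(hA) = 1/(2000·19.9) = 2.513×10^-5 K/W
  R_brass = L/(kA) = 0.00330/(94.1·19.9) = 1.762×10^-6 K/W
  R_ceramic fibre blanket = L/(kA) = 0.0585/(0.0789·19.9) = 0.03726 K/W
  R_conv,out = 1/(hA) = 1/(7.11·19.9) = 0.007068 K/W
ΣR = 2.513×10^-5 + 1.762×10^-6 + 0.03726 + 0.007068 = 0.04435 K/W
Q = ΔT/ΣR = (322 °C − 21 °C)/0.04435 = 6790 W

Q = 6.79 kW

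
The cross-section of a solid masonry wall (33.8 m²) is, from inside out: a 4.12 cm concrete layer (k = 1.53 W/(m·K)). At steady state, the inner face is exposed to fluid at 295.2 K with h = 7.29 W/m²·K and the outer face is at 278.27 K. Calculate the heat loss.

Q = 3.49 kW

Treat each layer as a resistance in series:
  R_conv,in = 1/(hA) = 1/(7.29·33.8) = 0.004058 K/W
  R_concrete = L/(kA) = 0.0412/(1.53·33.8) = 7.967×10^-4 K/W
ΣR = 0.004058 + 7.967×10^-4 = 0.004855 K/W
Q = ΔT/ΣR = (295.2 K − 278.27 K)/0.004855 = 3490 W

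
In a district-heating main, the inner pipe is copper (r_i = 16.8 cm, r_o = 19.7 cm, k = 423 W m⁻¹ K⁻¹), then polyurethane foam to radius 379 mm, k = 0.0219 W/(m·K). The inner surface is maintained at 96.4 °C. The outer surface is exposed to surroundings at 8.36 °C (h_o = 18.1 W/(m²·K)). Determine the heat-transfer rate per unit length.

Q' = 18.4 W/m

Series thermal resistances, inner to outer:
  R'_copper = ln(0.197/0.168)/(2πk) = 0.1592/(2π·423) = 5.991×10^-5 m·K/W
  R'_polyurethane foam = ln(0.379/0.197)/(2πk) = 0.6543/(2π·0.0219) = 4.755 m·K/W
  R'_conv,out = 1/(2πr h) = 1/(2π·0.379·18.1) = 0.02320 m·K/W
ΣR = 5.991×10^-5 + 4.755 + 0.02320 = 4.778 m·K/W
Q' = ΔT/ΣR = (96.4 °C − 8.36 °C)/4.778 = 18.4 W/m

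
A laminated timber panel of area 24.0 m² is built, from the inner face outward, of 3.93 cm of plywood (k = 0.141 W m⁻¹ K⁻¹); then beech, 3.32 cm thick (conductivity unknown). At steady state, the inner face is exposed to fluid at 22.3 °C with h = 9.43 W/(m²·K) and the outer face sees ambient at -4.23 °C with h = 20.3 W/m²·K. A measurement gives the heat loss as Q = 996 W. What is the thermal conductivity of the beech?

k = 0.162 W/m·K

ΣR = ΔT/Q = |22.3 − -4.23|/996 = 0.02664 K/W
Known resistances:
  R_conv,in = 1/(hA) = 1/(9.43·24.0) = 0.004419 K/W
  R_plywood = L/(kA) = 0.0393/(0.141·24.0) = 0.01161 K/W
  R_conv,out = 1/(hA) = 1/(20.3·24.0) = 0.002053 K/W
R_beech = ΣR − ΣR_known = 0.02664 − 0.01808 = 0.008560 K/W
L/(kA) = 0.008560 ⇒ k = 0.0332/(0.008560·24.0) = 0.162 W/m·K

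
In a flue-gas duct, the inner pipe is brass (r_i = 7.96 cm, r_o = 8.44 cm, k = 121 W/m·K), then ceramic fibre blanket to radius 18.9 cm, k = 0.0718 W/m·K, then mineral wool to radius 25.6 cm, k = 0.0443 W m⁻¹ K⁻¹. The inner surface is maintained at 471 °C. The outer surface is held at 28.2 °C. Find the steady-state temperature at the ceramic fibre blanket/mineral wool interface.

Treat each layer as a resistance in series:
  R'_brass = ln(0.0844/0.0796)/(2πk) = 0.05855/(2π·121) = 7.702×10^-5 m·K/W
  R'_ceramic fibre blanket = ln(0.189/0.0844)/(2πk) = 0.8062/(2π·0.0718) = 1.787 m·K/W
  R'_mineral wool = ln(0.256/0.189)/(2πk) = 0.3034/(2π·0.0443) = 1.090 m·K/W
ΣR = 7.702×10^-5 + 1.787 + 1.090 = 2.877 m·K/W
Q' = ΔT/ΣR = (471 °C − 28.2 °C)/2.877 = 153.9 W/m
From the inner boundary to the ceramic fibre blanket/mineral wool interface, ΣR_partial = 1.787 m·K/W.
T_interface = T_in − Q'·ΣR_partial = 471 °C − (153.9)(1.787) = 196 °C

T = 196 °C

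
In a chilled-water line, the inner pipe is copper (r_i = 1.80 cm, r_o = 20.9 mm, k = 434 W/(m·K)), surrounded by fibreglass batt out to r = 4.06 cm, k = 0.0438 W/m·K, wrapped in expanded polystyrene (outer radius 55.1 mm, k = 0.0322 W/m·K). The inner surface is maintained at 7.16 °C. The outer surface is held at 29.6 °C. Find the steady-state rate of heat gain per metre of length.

Q' = 5.72 W/m

Series thermal resistances, inner to outer:
  R'_copper = ln(0.0209/0.0180)/(2πk) = 0.1494/(2π·434) = 5.478×10^-5 m·K/W
  R'_fibreglass batt = ln(0.0406/0.0209)/(2πk) = 0.6640/(2π·0.0438) = 2.413 m·K/W
  R'_expanded polystyrene = ln(0.0551/0.0406)/(2πk) = 0.3054/(2π·0.0322) = 1.509 m·K/W
ΣR = 5.478×10^-5 + 2.413 + 1.509 = 3.922 m·K/W
Q' = ΔT/ΣR = (7.16 °C − 29.6 °C)/3.922 = -5.72 W/m
(Negative Q' ⇒ heat flows inward; heat gain = 5.72 W/m.)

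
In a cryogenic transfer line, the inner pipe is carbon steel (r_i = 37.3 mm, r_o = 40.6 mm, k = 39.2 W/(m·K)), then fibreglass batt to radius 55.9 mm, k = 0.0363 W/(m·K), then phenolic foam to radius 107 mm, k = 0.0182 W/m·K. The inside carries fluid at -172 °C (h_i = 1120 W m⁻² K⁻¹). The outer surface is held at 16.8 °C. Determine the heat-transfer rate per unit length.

Q' = 26.7 W/m

Series thermal resistances, inner to outer:
  R'_conv,in = 1/(2πr h) = 1/(2π·0.0373·1120) = 0.003810 m·K/W
  R'_carbon steel = ln(0.0406/0.0373)/(2πk) = 0.08477/(2π·39.2) = 3.442×10^-4 m·K/W
  R'_fibreglass batt = ln(0.0559/0.0406)/(2πk) = 0.3198/(2π·0.0363) = 1.402 m·K/W
  R'_phenolic foam = ln(0.107/0.0559)/(2πk) = 0.6493/(2π·0.0182) = 5.678 m·K/W
ΣR = 0.003810 + 3.442×10^-4 + 1.402 + 5.678 = 7.084 m·K/W
Q' = ΔT/ΣR = (-172 °C − 16.8 °C)/7.084 = -26.7 W/m
(Negative Q' ⇒ heat flows inward; heat gain = 26.7 W/m.)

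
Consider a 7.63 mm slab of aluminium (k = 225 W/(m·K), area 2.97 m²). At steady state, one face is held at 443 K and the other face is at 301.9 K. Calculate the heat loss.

Q = 12400 kW

Q = kA·ΔT/L = 225 × 2.97 × |443 K − 301.9 K| / 0.00763 = 1.24×10^7 W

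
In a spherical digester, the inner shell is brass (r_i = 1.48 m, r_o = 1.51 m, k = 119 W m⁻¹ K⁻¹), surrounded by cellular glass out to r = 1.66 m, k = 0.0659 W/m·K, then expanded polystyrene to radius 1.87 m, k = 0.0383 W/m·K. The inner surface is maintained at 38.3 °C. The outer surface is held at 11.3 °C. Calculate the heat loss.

Resistance network (inner→outer):
  R_brass = (1/1.48 − 1/1.51)/(4πk) = 0.01342/(4π·119) = 8.977×10^-6 K/W
  R_cellular glass = (1/1.51 − 1/1.66)/(4πk) = 0.05984/(4π·0.0659) = 0.07226 K/W
  R_expanded polystyrene = (1/1.66 − 1/1.87)/(4πk) = 0.06765/(4π·0.0383) = 0.1406 K/W
ΣR = 8.977×10^-6 + 0.07226 + 0.1406 = 0.2129 K/W
Q = ΔT/ΣR = (38.3 °C − 11.3 °C)/0.2129 = 127 W

Q = 127 W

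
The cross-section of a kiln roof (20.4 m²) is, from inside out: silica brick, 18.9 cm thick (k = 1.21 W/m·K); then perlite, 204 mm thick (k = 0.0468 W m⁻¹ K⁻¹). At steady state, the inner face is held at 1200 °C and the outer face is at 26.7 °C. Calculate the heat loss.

Q = 5.30 kW

Resistance network (inner→outer):
  R_silica brick = L/(kA) = 0.189/(1.21·20.4) = 0.007657 K/W
  R_perlite = L/(kA) = 0.204/(0.0468·20.4) = 0.2137 K/W
ΣR = 0.007657 + 0.2137 = 0.2214 K/W
Q = ΔT/ΣR = (1200 °C − 26.7 °C)/0.2214 = 5300 W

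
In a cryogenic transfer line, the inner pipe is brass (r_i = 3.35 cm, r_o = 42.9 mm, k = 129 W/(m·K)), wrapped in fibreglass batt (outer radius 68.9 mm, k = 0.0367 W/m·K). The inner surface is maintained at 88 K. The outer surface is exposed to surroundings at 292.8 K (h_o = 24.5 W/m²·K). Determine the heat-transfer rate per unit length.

Resistance network (inner→outer):
  R'_brass = ln(0.0429/0.0335)/(2πk) = 0.2473/(2π·129) = 3.051×10^-4 m·K/W
  R'_fibreglass batt = ln(0.0689/0.0429)/(2πk) = 0.4738/(2π·0.0367) = 2.055 m·K/W
  R'_conv,out = 1/(2πr h) = 1/(2π·0.0689·24.5) = 0.09428 m·K/W
ΣR = 3.051×10^-4 + 2.055 + 0.09428 = 2.150 m·K/W
Q' = ΔT/ΣR = (88 K − 292.8 K)/2.150 = -95.3 W/m
(Negative Q' ⇒ heat flows inward; heat gain = 95.3 W/m.)

Q' = 95.3 W/m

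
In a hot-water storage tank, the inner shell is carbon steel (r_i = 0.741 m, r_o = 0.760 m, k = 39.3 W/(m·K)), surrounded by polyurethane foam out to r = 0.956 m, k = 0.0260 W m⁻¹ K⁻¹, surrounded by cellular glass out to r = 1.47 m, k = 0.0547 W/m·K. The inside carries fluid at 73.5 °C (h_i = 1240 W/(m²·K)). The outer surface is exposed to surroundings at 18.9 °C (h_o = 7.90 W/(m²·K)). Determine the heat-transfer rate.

Resistance network (inner→outer):
  R_conv,in = 1/(4πr²h) = 1/(4π·0.741²·1240) = 1.169×10^-4 K/W
  R_carbon steel = (1/0.741 − 1/0.760)/(4πk) = 0.03374/(4π·39.3) = 6.832×10^-5 K/W
  R_polyurethane foam = (1/0.760 − 1/0.956)/(4πk) = 0.2698/(4π·0.0260) = 0.8257 K/W
  R_cellular glass = (1/0.956 − 1/1.47)/(4πk) = 0.3658/(4π·0.0547) = 0.5321 K/W
  R_conv,out = 1/(4πr²h) = 1/(4π·1.47²·7.90) = 0.004662 K/W
ΣR = 1.169×10^-4 + 6.832×10^-5 + 0.8257 + 0.5321 + 0.004662 = 1.363 K/W
Q = ΔT/ΣR = (73.5 °C − 18.9 °C)/1.363 = 40.1 W

Q = 40.1 W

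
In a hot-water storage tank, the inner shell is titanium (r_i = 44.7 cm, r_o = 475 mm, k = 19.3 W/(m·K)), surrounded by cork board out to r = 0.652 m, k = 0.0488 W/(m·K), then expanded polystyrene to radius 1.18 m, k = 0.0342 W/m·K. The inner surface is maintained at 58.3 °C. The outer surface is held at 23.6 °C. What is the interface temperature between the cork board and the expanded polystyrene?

Series thermal resistances, inner to outer:
  R_titanium = (1/0.447 − 1/0.475)/(4πk) = 0.1319/(4π·19.3) = 5.437×10^-4 K/W
  R_cork board = (1/0.475 − 1/0.652)/(4πk) = 0.5715/(4π·0.0488) = 0.9320 K/W
  R_expanded polystyrene = (1/0.652 − 1/1.18)/(4πk) = 0.6863/(4π·0.0342) = 1.597 K/W
ΣR = 5.437×10^-4 + 0.9320 + 1.597 = 2.530 K/W
Q = ΔT/ΣR = (58.3 °C − 23.6 °C)/2.530 = 13.72 W
From the inner boundary to the cork board/expanded polystyrene interface, ΣR_partial = 0.9325 K/W.
T_interface = T_in − Q·ΣR_partial = 58.3 °C − (13.72)(0.9325) = 45.5 °C

T = 45.5 °C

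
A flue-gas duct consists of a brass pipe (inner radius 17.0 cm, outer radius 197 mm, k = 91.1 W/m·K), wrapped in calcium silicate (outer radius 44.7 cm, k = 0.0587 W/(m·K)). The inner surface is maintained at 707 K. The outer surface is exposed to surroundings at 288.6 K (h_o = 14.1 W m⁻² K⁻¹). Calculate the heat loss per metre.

Treat each layer as a resistance in series:
  R'_brass = ln(0.197/0.170)/(2πk) = 0.1474/(2π·91.1) = 2.575×10^-4 m·K/W
  R'_calcium silicate = ln(0.447/0.197)/(2πk) = 0.8194/(2π·0.0587) = 2.222 m·K/W
  R'_conv,out = 1/(2πr h) = 1/(2π·0.447·14.1) = 0.02525 m·K/W
ΣR = 2.575×10^-4 + 2.222 + 0.02525 = 2.248 m·K/W
Q' = ΔT/ΣR = (707 K − 288.6 K)/2.248 = 186 W/m

Q' = 186 W/m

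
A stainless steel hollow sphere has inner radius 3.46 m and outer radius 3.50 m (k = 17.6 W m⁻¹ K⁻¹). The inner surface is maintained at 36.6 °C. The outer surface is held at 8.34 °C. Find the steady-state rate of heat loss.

Q = 4πk·ΔT/(1/r₁ − 1/r₂) = 4π × 17.6 × 28.26 / (1/3.46 − 1/3.50) = 1.89×10^6 W

Q = 1890 kW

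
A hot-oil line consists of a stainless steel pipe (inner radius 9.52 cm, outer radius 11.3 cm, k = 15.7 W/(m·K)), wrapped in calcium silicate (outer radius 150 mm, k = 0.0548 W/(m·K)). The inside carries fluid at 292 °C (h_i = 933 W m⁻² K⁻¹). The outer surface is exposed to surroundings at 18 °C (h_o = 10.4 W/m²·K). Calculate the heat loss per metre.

Resistance network (inner→outer):
  R'_conv,in = 1/(2πr h) = 1/(2π·0.0952·933) = 0.001792 m·K/W
  R'_stainless steel = ln(0.113/0.0952)/(2πk) = 0.1714/(2π·15.7) = 0.001738 m·K/W
  R'_calcium silicate = ln(0.150/0.113)/(2πk) = 0.2832/(2π·0.0548) = 0.8226 m·K/W
  R'_conv,out = 1/(2πr h) = 1/(2π·0.150·10.4) = 0.1020 m·K/W
ΣR = 0.001792 + 0.001738 + 0.8226 + 0.1020 = 0.9281 m·K/W
Q' = ΔT/ΣR = (292 °C − 18 °C)/0.9281 = 295 W/m

Q' = 295 W/m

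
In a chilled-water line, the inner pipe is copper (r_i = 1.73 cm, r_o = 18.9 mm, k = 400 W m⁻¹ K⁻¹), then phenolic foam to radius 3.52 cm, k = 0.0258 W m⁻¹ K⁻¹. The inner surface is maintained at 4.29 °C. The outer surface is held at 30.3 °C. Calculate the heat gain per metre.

Q' = 6.78 W/m

Resistance network (inner→outer):
  R'_copper = ln(0.0189/0.0173)/(2πk) = 0.08846/(2π·400) = 3.520×10^-5 m·K/W
  R'_phenolic foam = ln(0.0352/0.0189)/(2πk) = 0.6219/(2π·0.0258) = 3.836 m·K/W
ΣR = 3.520×10^-5 + 3.836 = 3.836 m·K/W
Q' = ΔT/ΣR = (4.29 °C − 30.3 °C)/3.836 = -6.78 W/m
(Negative Q' ⇒ heat flows inward; heat gain = 6.78 W/m.)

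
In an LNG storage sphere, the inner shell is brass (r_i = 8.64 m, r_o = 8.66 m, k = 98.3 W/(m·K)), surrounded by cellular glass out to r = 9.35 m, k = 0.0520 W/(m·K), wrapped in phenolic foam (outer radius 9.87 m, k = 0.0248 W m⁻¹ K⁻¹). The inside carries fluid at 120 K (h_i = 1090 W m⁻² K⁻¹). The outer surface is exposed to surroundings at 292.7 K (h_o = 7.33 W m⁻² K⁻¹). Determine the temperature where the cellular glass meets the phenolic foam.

Treat each layer as a resistance in series:
  R_conv,in = 1/(4πr²h) = 1/(4π·8.64²·1090) = 9.780×10^-7 K/W
  R_brass = (1/8.64 − 1/8.66)/(4πk) = 2.673×10^-4/(4π·98.3) = 2.164×10^-7 K/W
  R_cellular glass = (1/8.66 − 1/9.35)/(4πk) = 0.008522/(4π·0.0520) = 0.01304 K/W
  R_phenolic foam = (1/9.35 − 1/9.87)/(4πk) = 0.005635/(4π·0.0248) = 0.01808 K/W
  R_conv,out = 1/(4πr²h) = 1/(4π·9.87²·7.33) = 1.114×10^-4 K/W
ΣR = 9.780×10^-7 + 2.164×10^-7 + 0.01304 + 0.01808 + 1.114×10^-4 = 0.03123 K/W
Q = ΔT/ΣR = (120 K − 292.7 K)/0.03123 = -5530 W
From the inner boundary to the cellular glass/phenolic foam interface, ΣR_partial = 0.01304 K/W.
T_interface = T_in − Q·ΣR_partial = 120 K − (-5530)(0.01304) = 192.1 K

T = 192.1 K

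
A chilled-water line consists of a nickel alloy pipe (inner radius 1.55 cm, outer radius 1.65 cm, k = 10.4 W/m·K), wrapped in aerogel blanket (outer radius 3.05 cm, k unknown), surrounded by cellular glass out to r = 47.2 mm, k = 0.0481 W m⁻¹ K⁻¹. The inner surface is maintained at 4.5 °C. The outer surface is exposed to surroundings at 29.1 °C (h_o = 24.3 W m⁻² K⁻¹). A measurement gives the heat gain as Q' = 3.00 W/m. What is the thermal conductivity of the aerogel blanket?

ΣR = ΔT/Q' = |4.5 − 29.1|/3.00 = 8.200 m·K/W
Known resistances:
  R'_nickel alloy = ln(0.0165/0.0155)/(2πk) = 0.06252/(2π·10.4) = 9.568×10^-4 m·K/W
  R'_cellular glass = ln(0.0472/0.0305)/(2πk) = 0.4367/(2π·0.0481) = 1.445 m·K/W
  R'_conv,out = 1/(2πr h) = 1/(2π·0.0472·24.3) = 0.1388 m·K/W
R_aerogel blanket = ΣR − ΣR_known = 8.200 − 1.585 = 6.615 m·K/W
ln(r₂/r₁)/(2πk) = 6.615 ⇒ k = 0.6144/(2π·6.615) = 0.0148 W/m·K

k = 0.0148 W/m·K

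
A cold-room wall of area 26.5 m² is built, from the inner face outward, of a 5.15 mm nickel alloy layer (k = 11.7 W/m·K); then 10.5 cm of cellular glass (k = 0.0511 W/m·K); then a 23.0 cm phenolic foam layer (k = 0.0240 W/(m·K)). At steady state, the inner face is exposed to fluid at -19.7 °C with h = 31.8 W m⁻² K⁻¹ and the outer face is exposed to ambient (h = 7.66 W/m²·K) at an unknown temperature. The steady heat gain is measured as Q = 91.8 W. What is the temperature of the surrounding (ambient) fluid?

T_out = 21.2 °C

Series resistances:
  R_conv,in = 1/(hA) = 1/(31.8·26.5) = 0.001187 K/W
  R_nickel alloy = L/(kA) = 0.00515/(11.7·26.5) = 1.661×10^-5 K/W
  R_cellular glass = L/(kA) = 0.105/(0.0511·26.5) = 0.07754 K/W
  R_phenolic foam = L/(kA) = 0.230/(0.0240·26.5) = 0.3616 K/W
  R_conv,out = 1/(hA) = 1/(7.66·26.5) = 0.004926 K/W
ΣR = 0.4453 K/W
ΔT = Q·ΣR = 91.8 × 0.4453 = 40.88 K
Heat flows inward, so T_out = T_in + ΔT = -19.7 + 40.88 = 21.2 °C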